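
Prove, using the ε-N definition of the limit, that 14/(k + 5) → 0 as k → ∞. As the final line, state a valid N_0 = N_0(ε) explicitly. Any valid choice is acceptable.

Fix ε > 0. For k ≥ 1, |14/(k + 5) − 0| = 14/(k + 5) ≤ 14/k.
We need 14/k < ε, i.e. k > 14/ε.
Take N_0 = 14/ε. If k > N_0 then |14/(k + 5)| ≤ 14/k < ε.

N_0 = 14/ε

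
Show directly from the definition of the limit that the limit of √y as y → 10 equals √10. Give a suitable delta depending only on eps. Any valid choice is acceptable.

Suppose eps > 0. We want delta > 0 such that 0 < |y − 10| < delta implies |√y − √10| < eps.
Rationalise: √y − √10 = (y − 10)/(√y + √10), so |√y − √10| = |y − 10|/(√y + √10).
Restrict delta ≤ 10 so that |y − 10| < 10 forces y > 0, and then √y + √10 > √10.
Hence |√y − √10| < |y − 10|/√10, which is < eps once |y − 10| < √10·eps.
Take delta = min(10, √10·eps). If 0 < |y − 10| < delta then y > 0 and |√y − √10| < |y − 10|/√10 < eps.

delta = min(10, √10·eps)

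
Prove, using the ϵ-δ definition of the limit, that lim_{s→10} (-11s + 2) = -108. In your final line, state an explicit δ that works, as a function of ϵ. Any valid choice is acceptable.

δ = ϵ/11

Suppose ϵ > 0. We need δ > 0 so that 0 < |s − 10| < δ implies |(-11s + 2) + 108| < ϵ.
|(-11s + 2) + 108| = |-11s + 110| = 11|s − 10|.
So 11|s − 10| < ϵ exactly when |s − 10| < ϵ/11.
Take δ = ϵ/11. If 0 < |s − 10| < δ then |(-11s + 2) + 108| = 11|s − 10| < 11·(ϵ/11) = ϵ.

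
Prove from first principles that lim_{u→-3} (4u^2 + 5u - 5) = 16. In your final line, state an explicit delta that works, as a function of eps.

Let eps > 0. We want delta > 0 such that 0 < |u + 3| < delta implies |(4u^2 + 5u - 5) − 16| < eps.
(4u^2 + 5u - 5) − 16 = 4u^2 + 5u - 21 = (u + 3)(4u - 7).
So |(4u^2 + 5u - 5) − 16| = |u + 3|·|4u - 7|.
Require delta ≤ 1. Then |u + 3| < 1 gives |u| < 4, and by the triangle inequality |4u - 7| ≤ 4·4 + 7 = 23.
Hence |(4u^2 + 5u - 5) − 16| ≤ 23|u + 3| < eps provided |u + 3| < eps/23.
Choosing delta = min(1, eps/23) ensures both conditions, hence |(4u^2 + 5u - 5) − 16| < eps.

delta = min(1, eps/23)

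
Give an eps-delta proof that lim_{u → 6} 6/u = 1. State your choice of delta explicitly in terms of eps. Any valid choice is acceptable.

delta = min(3, 3eps)

Let eps > 0. We seek delta > 0 such that 0 < |u − 6| < delta implies |6/u − 1| < eps.
|6/u − 1| = 6·|6 − u|/(6·|u|) = 6|u − 6|/(6|u|).
Restrict delta ≤ 3. Then |u − 6| < 3 gives |u| > 3, so 6|u| > 18.
Then |6/u − 1| < 6|u − 6|/18, which is < eps when |u − 6| < 3eps.
Take delta = min(3, 3eps). Then 0 < |u − 6| < delta gives both |u − 6| < 3 and |u − 6| < 3eps, so |6/u − 1| < eps.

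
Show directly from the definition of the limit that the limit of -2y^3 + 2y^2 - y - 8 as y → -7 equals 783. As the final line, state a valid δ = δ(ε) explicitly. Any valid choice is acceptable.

Suppose ε > 0. We want δ > 0 such that 0 < |y + 7| < δ implies |(-2y^3 + 2y^2 - y - 8) − 783| < ε.
(-2y^3 + 2y^2 - y - 8) − 783 = -2y^3 + 2y^2 - y - 791 = (y + 7)(-2y^2 + 16y - 113).
So |(-2y^3 + 2y^2 - y - 8) − 783| = |y + 7|·|-2y^2 + 16y - 113|.
Require δ ≤ 2. Then |y + 7| < 2 gives |y| < 9, and by the triangle inequality |-2y^2 + 16y - 113| ≤ 2·9^2 + 16·9 + 113 = 419.
Hence |(-2y^3 + 2y^2 - y - 8) − 783| ≤ 419|y + 7| < ε provided |y + 7| < ε/419.
Take δ = min(2, ε/419). Then 0 < |y + 7| < δ gives both |y + 7| < 2 and |y + 7| < ε/419, so |(-2y^3 + 2y^2 - y - 8) − 783| < ε.

δ = min(2, ε/419)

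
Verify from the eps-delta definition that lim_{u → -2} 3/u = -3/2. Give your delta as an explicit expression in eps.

Let eps > 0 be given. We seek delta > 0 such that 0 < |u + 2| < delta implies |3/u + 3/2| < eps.
|3/u + 3/2| = 3·|-2 − u|/(2·|u|) = 3|u + 2|/(2|u|).
Restrict delta ≤ 1. Then |u + 2| < 1 gives |u| > 1, so 2|u| > 2.
Then |3/u + 3/2| < 3|u + 2|/2, which is < eps when |u + 2| < (2/3)eps.
Take delta = min(1, (2/3)eps). Then 0 < |u + 2| < delta gives both |u + 2| < 1 and |u + 2| < (2/3)eps, so |3/u + 3/2| < eps.

delta = min(1, (2/3)eps)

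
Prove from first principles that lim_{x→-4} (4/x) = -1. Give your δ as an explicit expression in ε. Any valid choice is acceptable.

δ = min(2, 2ε)

Let ε > 0 be given. We seek δ > 0 such that 0 < |x + 4| < δ implies |4/x + 1| < ε.
|4/x + 1| = 4·|-4 − x|/(4·|x|) = 4|x + 4|/(4|x|).
Restrict δ ≤ 2. Then |x + 4| < 2 gives |x| > 2, so 4|x| > 8.
Then |4/x + 1| < 4|x + 4|/8, which is < ε when |x + 4| < 2ε.
Take δ = min(2, 2ε). Then 0 < |x + 4| < δ gives both |x + 4| < 2 and |x + 4| < 2ε, so |4/x + 1| < ε.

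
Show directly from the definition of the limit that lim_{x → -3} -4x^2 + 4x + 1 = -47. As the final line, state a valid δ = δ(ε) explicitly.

δ = min(1, ε/32)

Let ε > 0 be given. We want δ > 0 such that 0 < |x + 3| < δ implies |(-4x^2 + 4x + 1) + 47| < ε.
(-4x^2 + 4x + 1) + 47 = -4x^2 + 4x + 48 = (x + 3)(-4x + 16).
So |(-4x^2 + 4x + 1) + 47| = |x + 3|·|-4x + 16|.
Assume first that |x + 3| < 1, so |x| < 4. Then |-4x + 16| ≤ 4·4 + 16 = 32.
Hence |(-4x^2 + 4x + 1) + 47| ≤ 32|x + 3| < ε provided |x + 3| < ε/32.
Choosing δ = min(1, ε/32) ensures both conditions, hence |(-4x^2 + 4x + 1) + 47| < ε.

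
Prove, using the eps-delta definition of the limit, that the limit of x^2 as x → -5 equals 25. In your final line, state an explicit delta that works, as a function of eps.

delta = min(1, eps/11)

Suppose eps > 0. We seek delta > 0 with 0 < |x + 5| < delta ⇒ |x^2 − 25| < eps.
Factor: x^2 − 25 = (x + 5)(x - 5), so |x^2 − 25| = |x + 5|·|x - 5|.
Impose delta ≤ 1 so that |x| < 6; then |x - 5| ≤ 11.
Hence |x^2 − 25| ≤ 11|x + 5|, which is < eps once |x + 5| < eps/11.
Take delta = min(1, eps/11). If 0 < |x + 5| < delta then both bounds hold and |x^2 − 25| ≤ 11|x + 5| < 11·(eps/11) = eps.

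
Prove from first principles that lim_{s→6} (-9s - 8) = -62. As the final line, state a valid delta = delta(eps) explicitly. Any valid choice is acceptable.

delta = eps/9

Let eps > 0 be given. We need delta > 0 so that 0 < |s − 6| < delta implies |(-9s - 8) + 62| < eps.
Since (-9s - 8) + 62 = -9(s − 6), we have |(-9s - 8) + 62| = 9|s − 6|.
So 9|s − 6| < eps exactly when |s − 6| < eps/9.
Choosing delta = eps/9 gives |(-9s - 8) + 62| = 9|s − 6| < eps whenever |s − 6| < delta.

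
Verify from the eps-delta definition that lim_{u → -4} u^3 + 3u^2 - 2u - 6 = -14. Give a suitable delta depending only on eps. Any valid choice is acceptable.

Let eps > 0. We want delta > 0 such that 0 < |u + 4| < delta implies |(u^3 + 3u^2 - 2u - 6) + 14| < eps.
(u^3 + 3u^2 - 2u - 6) + 14 = u^3 + 3u^2 - 2u + 8 = (u + 4)(u^2 - u + 2).
So |(u^3 + 3u^2 - 2u - 6) + 14| = |u + 4|·|u^2 - u + 2|.
Assume first that |u + 4| < 1, so |u| < 5. Then |u^2 - u + 2| ≤ 5^2 + 5 + 2 = 32.
Hence |(u^3 + 3u^2 - 2u - 6) + 14| ≤ 32|u + 4| < eps provided |u + 4| < eps/32.
Take delta = min(1, eps/32). Then 0 < |u + 4| < delta gives both |u + 4| < 1 and |u + 4| < eps/32, so |(u^3 + 3u^2 - 2u - 6) + 14| < eps.

delta = min(1, eps/32)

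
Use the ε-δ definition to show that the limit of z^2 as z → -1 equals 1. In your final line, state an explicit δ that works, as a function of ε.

δ = min(1, ε/3)

Let ε > 0. We seek δ > 0 with 0 < |z + 1| < δ ⇒ |z^2 − 1| < ε.
Factor: z^2 − 1 = (z + 1)(z - 1), so |z^2 − 1| = |z + 1|·|z - 1|.
Restrict δ ≤ 1. Then |z + 1| < 1 gives |z| < 2, so by the triangle inequality |z - 1| ≤ 2 + 1 = 3.
Hence |z^2 − 1| ≤ 3|z + 1|, which is < ε once |z + 1| < ε/3.
Take δ = min(1, ε/3). If 0 < |z + 1| < δ then both bounds hold and |z^2 − 1| ≤ 3|z + 1| < 3·(ε/3) = ε.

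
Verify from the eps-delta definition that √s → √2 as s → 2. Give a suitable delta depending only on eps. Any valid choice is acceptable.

Let eps > 0. We want delta > 0 such that 0 < |s − 2| < delta implies |√s − √2| < eps.
Multiplying by the conjugate, |√s − √2| = |s − 2|/(√s + √2).
Restrict delta ≤ 2 so that |s − 2| < 2 forces s > 0, and then √s + √2 > √2.
Hence |√s − √2| < |s − 2|/√2, which is < eps once |s − 2| < √2·eps.
Take delta = min(2, √2·eps). If 0 < |s − 2| < delta then s > 0 and |√s − √2| < |s − 2|/√2 < eps.

delta = min(2, √2·eps)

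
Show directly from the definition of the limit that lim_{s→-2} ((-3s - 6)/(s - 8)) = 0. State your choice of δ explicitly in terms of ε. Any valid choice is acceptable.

Let ε > 0 be given. We want δ > 0 with 0 < |s + 2| < δ ⇒ |(-3s - 6)/(s - 8) − 0| < ε.
Combining over a common denominator, (-3s - 6)/(s - 8) − 0 = [(-3s - 6)·(-10) − 0·(s - 8)] / [(-10)·(s - 8)] = 30(s + 2) / ((-10)(s - 8)).
So |(-3s - 6)/(s - 8) − 0| = 30|s + 2| / (10·|s − 8|).
Restrict δ ≤ 5. Then |s + 2| < 5 gives |s − 8| = |(s + 2) + (-10)| ≥ 10 − 5 = 5.
Hence |(-3s - 6)/(s - 8) − 0| < 30|s + 2|/(10·5) = (3/5)|s + 2|, which is < ε once |s + 2| < (5/3)ε.
Take δ = min(5, (5/3)ε). Then 0 < |s + 2| < δ forces both bounds, so |(-3s - 6)/(s - 8) − 0| < ε.

δ = min(5, (5/3)ε)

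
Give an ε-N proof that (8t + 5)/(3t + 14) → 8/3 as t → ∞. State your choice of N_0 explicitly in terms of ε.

Let ε > 0 be given. We seek N_0 > 0 such that t > N_0 implies |(8t + 5)/(3t + 14) − (8/3)| < ε.
(8t + 5)/(3t + 14) − (8/3) = (3(8t + 5) − 8(3t + 14)) / (3(3t + 14)) = -97/(3(3t + 14)).
For t > 0 we have 3t + 14 > 3t, so |(8t + 5)/(3t + 14) − (8/3)| = 97/(3(3t + 14)) < 97/(3·3t) = (97/9)/t.
Thus |(8t + 5)/(3t + 14) − (8/3)| < ε whenever t > (97/9)/ε.
Take N_0 = (97/9)/ε. If t > N_0 then |(8t + 5)/(3t + 14) − (8/3)| < (97/9)/t < ε.

N_0 = (97/9)/ε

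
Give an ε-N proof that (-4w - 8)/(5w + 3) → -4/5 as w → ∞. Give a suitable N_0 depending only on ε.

Let ε > 0 be given. We seek N_0 > 0 such that w > N_0 implies |(-4w - 8)/(5w + 3) + 4/5| < ε.
(-4w - 8)/(5w + 3) + 4/5 = (5(-4w - 8) − (-4)(5w + 3)) / (5(5w + 3)) = -28/(5(5w + 3)).
For w > 0 we have 5w + 3 > 5w, so |(-4w - 8)/(5w + 3) + 4/5| = 28/(5(5w + 3)) < 28/(5·5w) = (28/25)/w.
Thus |(-4w - 8)/(5w + 3) + 4/5| < ε whenever w > (28/25)/ε.
Take N_0 = (28/25)/ε. If w > N_0 then |(-4w - 8)/(5w + 3) + 4/5| < (28/25)/w < ε.

N_0 = (28/25)/ε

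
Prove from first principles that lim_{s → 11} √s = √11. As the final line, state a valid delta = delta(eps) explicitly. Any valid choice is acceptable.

Fix eps > 0. We want delta > 0 such that 0 < |s − 11| < delta implies |√s − √11| < eps.
Multiplying by the conjugate, |√s − √11| = |s − 11|/(√s + √11).
Restrict delta ≤ 11 so that |s − 11| < 11 forces s > 0, and then √s + √11 > √11.
Hence |√s − √11| < |s − 11|/√11, which is < eps once |s − 11| < √11·eps.
Take delta = min(11, √11·eps). If 0 < |s − 11| < delta then s > 0 and |√s − √11| < |s − 11|/√11 < eps.

delta = min(11, √11·eps)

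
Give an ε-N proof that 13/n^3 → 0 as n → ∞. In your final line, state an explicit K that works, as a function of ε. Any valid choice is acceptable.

K = (13/ε)^{1/3}

Let ε > 0. For n ≥ 1, |13/n^3 − 0| = 13/n^3.
13/n^3 < ε ⇔ n^3 > 13/ε ⇔ n > (13/ε)^{1/3}.
Take K = (13/ε)^{1/3}. Then n > K implies 13/n^3 < ε.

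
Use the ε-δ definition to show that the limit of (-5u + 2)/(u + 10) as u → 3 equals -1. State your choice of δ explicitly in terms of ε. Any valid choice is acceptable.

δ = min(13/2, (13/8)ε)

Suppose ε > 0. We want δ > 0 with 0 < |u − 3| < δ ⇒ |(-5u + 2)/(u + 10) + 1| < ε.
Combining over a common denominator, (-5u + 2)/(u + 10) + 1 = [(-5u + 2)·13 − (-13)·(u + 10)] / [13·(u + 10)] = -52(u − 3) / (13(u + 10)).
So |(-5u + 2)/(u + 10) + 1| = 52|u − 3| / (13·|u + 10|).
Require δ ≤ 13/2, so |u + 10| ≥ |13| − |u − 3| > 13 − 13/2 = 13/2.
Hence |(-5u + 2)/(u + 10) + 1| < 52|u − 3|/(13·(13/2)) = (8/13)|u − 3|, which is < ε once |u − 3| < (13/8)ε.
Take δ = min(13/2, (13/8)ε). Then 0 < |u − 3| < δ forces both bounds, so |(-5u + 2)/(u + 10) + 1| < ε.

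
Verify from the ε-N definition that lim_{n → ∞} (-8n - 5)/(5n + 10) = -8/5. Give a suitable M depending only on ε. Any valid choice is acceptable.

M = (11/5)/ε

Let ε > 0 be given. For n ≥ 1, |(-8n - 5)/(5n + 10) + 8/5| = |55|/(5(5n + 10)) = 55/(5(5n + 10)).
Since 5n + 10 ≥ 5n for n ≥ 1, this is ≤ 55/(5·5n) = (11/5)/n.
So |(-8n - 5)/(5n + 10) + 8/5| < ε whenever n > (11/5)/ε.
Take M = (11/5)/ε. If n > M then |(-8n - 5)/(5n + 10) + 8/5| ≤ (11/5)/n < ε.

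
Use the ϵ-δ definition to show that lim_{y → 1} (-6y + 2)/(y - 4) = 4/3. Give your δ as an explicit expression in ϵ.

Fix ϵ > 0. We want δ > 0 with 0 < |y − 1| < δ ⇒ |(-6y + 2)/(y - 4) − (4/3)| < ϵ.
Combining over a common denominator, (-6y + 2)/(y - 4) − (4/3) = [(-6y + 2)·(-3) − (-4)·(y - 4)] / [(-3)·(y - 4)] = 22(y − 1) / ((-3)(y - 4)).
So |(-6y + 2)/(y - 4) − (4/3)| = 22|y − 1| / (3·|y − 4|).
Restrict δ ≤ 3/2. Then |y − 1| < 3/2 gives |y − 4| = |(y − 1) + (-3)| ≥ 3 − 3/2 = 3/2.
Hence |(-6y + 2)/(y - 4) − (4/3)| < 22|y − 1|/(3·(3/2)) = (44/9)|y − 1|, which is < ϵ once |y − 1| < (9/44)ϵ.
Take δ = min(3/2, (9/44)ϵ). Then 0 < |y − 1| < δ forces both bounds, so |(-6y + 2)/(y - 4) − (4/3)| < ϵ.

δ = min(3/2, (9/44)ϵ)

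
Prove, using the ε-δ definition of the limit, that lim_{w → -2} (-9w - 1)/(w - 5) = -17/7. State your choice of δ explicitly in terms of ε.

Suppose ε > 0. We want δ > 0 with 0 < |w + 2| < δ ⇒ |(-9w - 1)/(w - 5) + 17/7| < ε.
Combining over a common denominator, (-9w - 1)/(w - 5) + 17/7 = [(-9w - 1)·(-7) − 17·(w - 5)] / [(-7)·(w - 5)] = 46(w + 2) / ((-7)(w - 5)).
So |(-9w - 1)/(w - 5) + 17/7| = 46|w + 2| / (7·|w − 5|).
Require δ ≤ 7/2, so |w − 5| ≥ |-7| − |w + 2| > 7 − 7/2 = 7/2.
Hence |(-9w - 1)/(w - 5) + 17/7| < 46|w + 2|/(7·(7/2)) = (92/49)|w + 2|, which is < ε once |w + 2| < (49/92)ε.
Take δ = min(7/2, (49/92)ε). Then 0 < |w + 2| < δ forces both bounds, so |(-9w - 1)/(w - 5) + 17/7| < ε.

δ = min(7/2, (49/92)ε)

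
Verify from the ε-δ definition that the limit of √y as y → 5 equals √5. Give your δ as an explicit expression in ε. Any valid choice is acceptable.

Let ε > 0 be given. We want δ > 0 such that 0 < |y − 5| < δ implies |√y − √5| < ε.
Multiplying by the conjugate, |√y − √5| = |y − 5|/(√y + √5).
Restrict δ ≤ 5 so that |y − 5| < 5 forces y > 0, and then √y + √5 > √5.
Hence |√y − √5| < |y − 5|/√5, which is < ε once |y − 5| < √5·ε.
Take δ = min(5, √5·ε). If 0 < |y − 5| < δ then y > 0 and |√y − √5| < |y − 5|/√5 < ε.

δ = min(5, √5·ε)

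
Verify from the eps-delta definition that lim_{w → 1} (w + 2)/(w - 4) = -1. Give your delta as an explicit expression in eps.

delta = min(3/2, (3/4)eps)

Suppose eps > 0. We want delta > 0 with 0 < |w − 1| < delta ⇒ |(w + 2)/(w - 4) + 1| < eps.
Combining over a common denominator, (w + 2)/(w - 4) + 1 = [(w + 2)·(-3) − 3·(w - 4)] / [(-3)·(w - 4)] = -6(w − 1) / ((-3)(w - 4)).
So |(w + 2)/(w - 4) + 1| = 6|w − 1| / (3·|w − 4|).
Require delta ≤ 3/2, so |w − 4| ≥ |-3| − |w − 1| > 3 − 3/2 = 3/2.
Hence |(w + 2)/(w - 4) + 1| < 6|w − 1|/(3·(3/2)) = (4/3)|w − 1|, which is < eps once |w − 1| < (3/4)eps.
Take delta = min(3/2, (3/4)eps). Then 0 < |w − 1| < delta forces both bounds, so |(w + 2)/(w - 4) + 1| < eps.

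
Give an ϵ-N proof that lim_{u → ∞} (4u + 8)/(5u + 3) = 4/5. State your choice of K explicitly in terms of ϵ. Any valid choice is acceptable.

K = (28/25)/ϵ

Fix ϵ > 0. We seek K > 0 such that u > K implies |(4u + 8)/(5u + 3) − (4/5)| < ϵ.
(4u + 8)/(5u + 3) − (4/5) = (5(4u + 8) − 4(5u + 3)) / (5(5u + 3)) = 28/(5(5u + 3)).
For u > 0 we have 5u + 3 > 5u, so |(4u + 8)/(5u + 3) − (4/5)| = 28/(5(5u + 3)) < 28/(5·5u) = (28/25)/u.
Thus |(4u + 8)/(5u + 3) − (4/5)| < ϵ whenever u > (28/25)/ϵ.
Take K = (28/25)/ϵ. If u > K then |(4u + 8)/(5u + 3) − (4/5)| < (28/25)/u < ϵ.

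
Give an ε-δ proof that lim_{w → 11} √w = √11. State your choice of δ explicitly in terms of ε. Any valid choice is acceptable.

δ = min(11, √11·ε)

Let ε > 0. We want δ > 0 such that 0 < |w − 11| < δ implies |√w − √11| < ε.
Multiplying by the conjugate, |√w − √11| = |w − 11|/(√w + √11).
Restrict δ ≤ 11 so that |w − 11| < 11 forces w > 0, and then √w + √11 > √11.
Hence |√w − √11| < |w − 11|/√11, which is < ε once |w − 11| < √11·ε.
Take δ = min(11, √11·ε). If 0 < |w − 11| < δ then w > 0 and |√w − √11| < |w − 11|/√11 < ε.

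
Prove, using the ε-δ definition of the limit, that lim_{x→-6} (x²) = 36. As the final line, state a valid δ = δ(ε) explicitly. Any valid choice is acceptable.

Suppose ε > 0. We seek δ > 0 with 0 < |x + 6| < δ ⇒ |x² − 36| < ε.
Factor: x² − 36 = (x + 6)(x - 6), so |x² − 36| = |x + 6|·|x - 6|.
Impose δ ≤ 1 so that |x| < 7; then |x - 6| ≤ 13.
Hence |x² − 36| ≤ 13|x + 6|, which is < ε once |x + 6| < ε/13.
Take δ = min(1, ε/13). If 0 < |x + 6| < δ then both bounds hold and |x² − 36| ≤ 13|x + 6| < 13·(ε/13) = ε.

δ = min(1, ε/13)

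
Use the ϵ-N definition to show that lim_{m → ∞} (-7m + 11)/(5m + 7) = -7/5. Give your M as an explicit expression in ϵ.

M = (104/25)/ϵ

Let ϵ > 0. For m ≥ 1, |(-7m + 11)/(5m + 7) + 7/5| = |104|/(5(5m + 7)) = 104/(5(5m + 7)).
Since 5m + 7 ≥ 5m for m ≥ 1, this is ≤ 104/(5·5m) = (104/25)/m.
So |(-7m + 11)/(5m + 7) + 7/5| < ϵ whenever m > (104/25)/ϵ.
Take M = (104/25)/ϵ. If m > M then |(-7m + 11)/(5m + 7) + 7/5| ≤ (104/25)/m < ϵ.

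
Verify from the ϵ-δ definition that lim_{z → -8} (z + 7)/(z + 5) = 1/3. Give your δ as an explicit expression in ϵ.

δ = min(3/2, (9/4)ϵ)

Let ϵ > 0 be given. We want δ > 0 with 0 < |z + 8| < δ ⇒ |(z + 7)/(z + 5) − (1/3)| < ϵ.
Combining over a common denominator, (z + 7)/(z + 5) − (1/3) = [(z + 7)·(-3) − (-1)·(z + 5)] / [(-3)·(z + 5)] = -2(z + 8) / ((-3)(z + 5)).
So |(z + 7)/(z + 5) − (1/3)| = 2|z + 8| / (3·|z + 5|).
Require δ ≤ 3/2, so |z + 5| ≥ |-3| − |z + 8| > 3 − 3/2 = 3/2.
Hence |(z + 7)/(z + 5) − (1/3)| < 2|z + 8|/(3·(3/2)) = (4/9)|z + 8|, which is < ϵ once |z + 8| < (9/4)ϵ.
Take δ = min(3/2, (9/4)ϵ). Then 0 < |z + 8| < δ forces both bounds, so |(z + 7)/(z + 5) − (1/3)| < ϵ.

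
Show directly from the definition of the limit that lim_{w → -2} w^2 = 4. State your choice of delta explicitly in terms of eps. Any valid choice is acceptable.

delta = min(1, eps/5)

Let eps > 0. We seek delta > 0 with 0 < |w + 2| < delta ⇒ |w^2 − 4| < eps.
Factor: w^2 − 4 = (w + 2)(w - 2), so |w^2 − 4| = |w + 2|·|w - 2|.
Impose delta ≤ 1 so that |w| < 3; then |w - 2| ≤ 5.
Hence |w^2 − 4| ≤ 5|w + 2|, which is < eps once |w + 2| < eps/5.
Take delta = min(1, eps/5). If 0 < |w + 2| < delta then both bounds hold and |w^2 − 4| ≤ 5|w + 2| < 5·(eps/5) = eps.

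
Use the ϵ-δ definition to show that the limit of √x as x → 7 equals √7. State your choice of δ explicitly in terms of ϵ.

δ = min(7, √7·ϵ)

Let ϵ > 0. We want δ > 0 such that 0 < |x − 7| < δ implies |√x − √7| < ϵ.
Multiplying by the conjugate, |√x − √7| = |x − 7|/(√x + √7).
Restrict δ ≤ 7 so that |x − 7| < 7 forces x > 0, and then √x + √7 > √7.
Hence |√x − √7| < |x − 7|/√7, which is < ϵ once |x − 7| < √7·ϵ.
Take δ = min(7, √7·ϵ). If 0 < |x − 7| < δ then x > 0 and |√x − √7| < |x − 7|/√7 < ϵ.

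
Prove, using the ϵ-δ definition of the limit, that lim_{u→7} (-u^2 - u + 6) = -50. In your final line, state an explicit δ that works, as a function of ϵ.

Let ϵ > 0. We want δ > 0 such that 0 < |u − 7| < δ implies |(-u^2 - u + 6) + 50| < ϵ.
(-u^2 - u + 6) + 50 = -u^2 - u + 56 = (u − 7)(-u - 8).
So |(-u^2 - u + 6) + 50| = |u − 7|·|-u - 8|.
Require δ ≤ 1. Then |u − 7| < 1 gives |u| < 8, and by the triangle inequality |-u - 8| ≤ 8 + 8 = 16.
Hence |(-u^2 - u + 6) + 50| ≤ 16|u − 7| < ϵ provided |u − 7| < ϵ/16.
Take δ = min(1, ϵ/16). Then 0 < |u − 7| < δ gives both |u − 7| < 1 and |u − 7| < ϵ/16, so |(-u^2 - u + 6) + 50| < ϵ.

δ = min(1, ϵ/16)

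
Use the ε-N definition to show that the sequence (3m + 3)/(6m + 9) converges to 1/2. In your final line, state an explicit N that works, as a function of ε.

Suppose ε > 0. For m ≥ 1, |(3m + 3)/(6m + 9) − (1/2)| = |-9|/(6(6m + 9)) = 9/(6(6m + 9)).
Since 6m + 9 ≥ 6m for m ≥ 1, this is ≤ 9/(6·6m) = (1/4)/m.
So |(3m + 3)/(6m + 9) − (1/2)| < ε whenever m > (1/4)/ε.
Take N = (1/4)/ε. If m > N then |(3m + 3)/(6m + 9) − (1/2)| ≤ (1/4)/m < ε.

N = (1/4)/ε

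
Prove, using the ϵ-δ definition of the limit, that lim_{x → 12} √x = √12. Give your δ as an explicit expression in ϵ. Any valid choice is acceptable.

δ = min(12, √12·ϵ)

Let ϵ > 0. We want δ > 0 such that 0 < |x − 12| < δ implies |√x − √12| < ϵ.
Multiplying by the conjugate, |√x − √12| = |x − 12|/(√x + √12).
Restrict δ ≤ 12 so that |x − 12| < 12 forces x > 0, and then √x + √12 > √12.
Hence |√x − √12| < |x − 12|/√12, which is < ϵ once |x − 12| < √12·ϵ.
Take δ = min(12, √12·ϵ). If 0 < |x − 12| < δ then x > 0 and |√x − √12| < |x − 12|/√12 < ϵ.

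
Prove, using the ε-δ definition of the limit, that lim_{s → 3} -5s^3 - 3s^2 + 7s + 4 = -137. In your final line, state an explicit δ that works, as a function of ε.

Suppose ε > 0. We want δ > 0 such that 0 < |s − 3| < δ implies |(-5s^3 - 3s^2 + 7s + 4) + 137| < ε.
(-5s^3 - 3s^2 + 7s + 4) + 137 = -5s^3 - 3s^2 + 7s + 141 = (s − 3)(-5s^2 - 18s - 47).
So |(-5s^3 - 3s^2 + 7s + 4) + 137| = |s − 3|·|-5s^2 - 18s - 47|.
Assume first that |s − 3| < 1, so |s| < 4. Then |-5s^2 - 18s - 47| ≤ 5·4^2 + 18·4 + 47 = 199.
Hence |(-5s^3 - 3s^2 + 7s + 4) + 137| ≤ 199|s − 3| < ε provided |s − 3| < ε/199.
Choosing δ = min(1, ε/199) ensures both conditions, hence |(-5s^3 - 3s^2 + 7s + 4) + 137| < ε.

δ = min(1, ε/199)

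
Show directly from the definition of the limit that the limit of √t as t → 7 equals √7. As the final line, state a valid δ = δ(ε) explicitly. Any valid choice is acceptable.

Suppose ε > 0. We want δ > 0 such that 0 < |t − 7| < δ implies |√t − √7| < ε.
Rationalise: √t − √7 = (t − 7)/(√t + √7), so |√t − √7| = |t − 7|/(√t + √7).
Restrict δ ≤ 7 so that |t − 7| < 7 forces t > 0, and then √t + √7 > √7.
Hence |√t − √7| < |t − 7|/√7, which is < ε once |t − 7| < √7·ε.
Take δ = min(7, √7·ε). If 0 < |t − 7| < δ then t > 0 and |√t − √7| < |t − 7|/√7 < ε.

δ = min(7, √7·ε)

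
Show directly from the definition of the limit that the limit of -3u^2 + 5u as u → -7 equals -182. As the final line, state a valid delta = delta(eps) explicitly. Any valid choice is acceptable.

delta = min(1, eps/50)

Suppose eps > 0. We want delta > 0 such that 0 < |u + 7| < delta implies |(-3u^2 + 5u) + 182| < eps.
(-3u^2 + 5u) + 182 = -3u^2 + 5u + 182 = (u + 7)(-3u + 26).
So |(-3u^2 + 5u) + 182| = |u + 7|·|-3u + 26|.
Assume first that |u + 7| < 1, so |u| < 8. Then |-3u + 26| ≤ 3·8 + 26 = 50.
Hence |(-3u^2 + 5u) + 182| ≤ 50|u + 7| < eps provided |u + 7| < eps/50.
Choosing delta = min(1, eps/50) ensures both conditions, hence |(-3u^2 + 5u) + 182| < eps.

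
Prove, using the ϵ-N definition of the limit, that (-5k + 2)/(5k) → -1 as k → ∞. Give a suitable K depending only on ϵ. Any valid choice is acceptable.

K = (2/5)/ϵ

Fix ϵ > 0. For k ≥ 1, |(-5k + 2)/(5k) + 1| = |10|/(5(5k)) = 10/(5(5k)).
Since 5k ≥ 5k for k ≥ 1, this is ≤ 10/(5·5k) = (2/5)/k.
So |(-5k + 2)/(5k) + 1| < ϵ whenever k > (2/5)/ϵ.
Take K = (2/5)/ϵ. If k > K then |(-5k + 2)/(5k) + 1| ≤ (2/5)/k < ϵ.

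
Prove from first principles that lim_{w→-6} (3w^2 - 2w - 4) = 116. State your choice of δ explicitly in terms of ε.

Let ε > 0. We want δ > 0 such that 0 < |w + 6| < δ implies |(3w^2 - 2w - 4) − 116| < ε.
(3w^2 - 2w - 4) − 116 = 3w^2 - 2w - 120 = (w + 6)(3w - 20).
So |(3w^2 - 2w - 4) − 116| = |w + 6|·|3w - 20|.
Assume first that |w + 6| < 2, so |w| < 8. Then |3w - 20| ≤ 3·8 + 20 = 44.
Hence |(3w^2 - 2w - 4) − 116| ≤ 44|w + 6| < ε provided |w + 6| < ε/44.
Take δ = min(2, ε/44). Then 0 < |w + 6| < δ gives both |w + 6| < 2 and |w + 6| < ε/44, so |(3w^2 - 2w - 4) − 116| < ε.

δ = min(2, ε/44)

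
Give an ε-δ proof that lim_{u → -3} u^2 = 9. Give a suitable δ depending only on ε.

Suppose ε > 0. We seek δ > 0 with 0 < |u + 3| < δ ⇒ |u^2 − 9| < ε.
Factor: u^2 − 9 = (u + 3)(u - 3), so |u^2 − 9| = |u + 3|·|u - 3|.
Restrict δ ≤ 1. Then |u + 3| < 1 gives |u| < 4, so by the triangle inequality |u - 3| ≤ 4 + 3 = 7.
Hence |u^2 − 9| ≤ 7|u + 3|, which is < ε once |u + 3| < ε/7.
Take δ = min(1, ε/7). If 0 < |u + 3| < δ then both bounds hold and |u^2 − 9| ≤ 7|u + 3| < 7·(ε/7) = ε.

δ = min(1, ε/7)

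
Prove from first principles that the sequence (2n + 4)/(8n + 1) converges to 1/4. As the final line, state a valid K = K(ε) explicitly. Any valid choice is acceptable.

Let ε > 0 be given. For n ≥ 1, |(2n + 4)/(8n + 1) − (1/4)| = |30|/(8(8n + 1)) = 30/(8(8n + 1)).
Since 8n + 1 ≥ 8n for n ≥ 1, this is ≤ 30/(8·8n) = (15/32)/n.
So |(2n + 4)/(8n + 1) − (1/4)| < ε whenever n > (15/32)/ε.
Take K = (15/32)/ε. If n > K then |(2n + 4)/(8n + 1) − (1/4)| ≤ (15/32)/n < ε.

K = (15/32)/ε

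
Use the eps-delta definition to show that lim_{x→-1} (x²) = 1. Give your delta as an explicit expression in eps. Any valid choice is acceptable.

Let eps > 0. We seek delta > 0 with 0 < |x + 1| < delta ⇒ |x² − 1| < eps.
Factor: x² − 1 = (x + 1)(x - 1), so |x² − 1| = |x + 1|·|x - 1|.
Impose delta ≤ 1 so that |x| < 2; then |x - 1| ≤ 3.
Hence |x² − 1| ≤ 3|x + 1|, which is < eps once |x + 1| < eps/3.
Take delta = min(1, eps/3). If 0 < |x + 1| < delta then both bounds hold and |x² − 1| ≤ 3|x + 1| < 3·(eps/3) = eps.

delta = min(1, eps/3)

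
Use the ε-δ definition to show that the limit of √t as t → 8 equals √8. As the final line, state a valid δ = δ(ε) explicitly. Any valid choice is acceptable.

δ = min(8, √8·ε)

Let ε > 0 be given. We want δ > 0 such that 0 < |t − 8| < δ implies |√t − √8| < ε.
Multiplying by the conjugate, |√t − √8| = |t − 8|/(√t + √8).
Restrict δ ≤ 8 so that |t − 8| < 8 forces t > 0, and then √t + √8 > √8.
Hence |√t − √8| < |t − 8|/√8, which is < ε once |t − 8| < √8·ε.
Take δ = min(8, √8·ε). If 0 < |t − 8| < δ then t > 0 and |√t − √8| < |t − 8|/√8 < ε.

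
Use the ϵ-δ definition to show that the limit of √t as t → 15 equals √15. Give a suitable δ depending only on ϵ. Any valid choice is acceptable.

Fix ϵ > 0. We want δ > 0 such that 0 < |t − 15| < δ implies |√t − √15| < ϵ.
Multiplying by the conjugate, |√t − √15| = |t − 15|/(√t + √15).
Restrict δ ≤ 15 so that |t − 15| < 15 forces t > 0, and then √t + √15 > √15.
Hence |√t − √15| < |t − 15|/√15, which is < ϵ once |t − 15| < √15·ϵ.
Take δ = min(15, √15·ϵ). If 0 < |t − 15| < δ then t > 0 and |√t − √15| < |t − 15|/√15 < ϵ.

δ = min(15, √15·ϵ)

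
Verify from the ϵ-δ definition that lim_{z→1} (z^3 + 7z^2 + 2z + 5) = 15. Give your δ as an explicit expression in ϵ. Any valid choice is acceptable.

Suppose ϵ > 0. We want δ > 0 such that 0 < |z − 1| < δ implies |(z^3 + 7z^2 + 2z + 5) − 15| < ϵ.
(z^3 + 7z^2 + 2z + 5) − 15 = z^3 + 7z^2 + 2z - 10 = (z − 1)(z^2 + 8z + 10).
So |(z^3 + 7z^2 + 2z + 5) − 15| = |z − 1|·|z^2 + 8z + 10|.
Require δ ≤ 2. Then |z − 1| < 2 gives |z| < 3, and by the triangle inequality |z^2 + 8z + 10| ≤ 3^2 + 8·3 + 10 = 43.
Hence |(z^3 + 7z^2 + 2z + 5) − 15| ≤ 43|z − 1| < ϵ provided |z − 1| < ϵ/43.
Choosing δ = min(2, ϵ/43) ensures both conditions, hence |(z^3 + 7z^2 + 2z + 5) − 15| < ϵ.

δ = min(2, ϵ/43)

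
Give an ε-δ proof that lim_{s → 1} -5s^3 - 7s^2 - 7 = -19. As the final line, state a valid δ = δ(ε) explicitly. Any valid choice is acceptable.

δ = min(1, ε/56)

Let ε > 0. We want δ > 0 such that 0 < |s − 1| < δ implies |(-5s^3 - 7s^2 - 7) + 19| < ε.
(-5s^3 - 7s^2 - 7) + 19 = -5s^3 - 7s^2 + 12 = (s − 1)(-5s^2 - 12s - 12).
So |(-5s^3 - 7s^2 - 7) + 19| = |s − 1|·|-5s^2 - 12s - 12|.
Require δ ≤ 1. Then |s − 1| < 1 gives |s| < 2, and by the triangle inequality |-5s^2 - 12s - 12| ≤ 5·2^2 + 12·2 + 12 = 56.
Hence |(-5s^3 - 7s^2 - 7) + 19| ≤ 56|s − 1| < ε provided |s − 1| < ε/56.
Choosing δ = min(1, ε/56) ensures both conditions, hence |(-5s^3 - 7s^2 - 7) + 19| < ε.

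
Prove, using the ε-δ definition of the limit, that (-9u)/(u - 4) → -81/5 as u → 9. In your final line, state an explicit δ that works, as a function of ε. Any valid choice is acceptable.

δ = min(5/2, (25/72)ε)

Let ε > 0 be given. We want δ > 0 with 0 < |u − 9| < δ ⇒ |(-9u)/(u - 4) + 81/5| < ε.
Combining over a common denominator, (-9u)/(u - 4) + 81/5 = [(-9u)·5 − (-81)·(u - 4)] / [5·(u - 4)] = 36(u − 9) / (5(u - 4)).
So |(-9u)/(u - 4) + 81/5| = 36|u − 9| / (5·|u − 4|).
Require δ ≤ 5/2, so |u − 4| ≥ |5| − |u − 9| > 5 − 5/2 = 5/2.
Hence |(-9u)/(u - 4) + 81/5| < 36|u − 9|/(5·(5/2)) = (72/25)|u − 9|, which is < ε once |u − 9| < (25/72)ε.
Take δ = min(5/2, (25/72)ε). Then 0 < |u − 9| < δ forces both bounds, so |(-9u)/(u - 4) + 81/5| < ε.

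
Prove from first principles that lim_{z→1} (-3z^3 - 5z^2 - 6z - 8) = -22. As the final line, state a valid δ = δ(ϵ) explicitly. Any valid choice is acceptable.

Suppose ϵ > 0. We want δ > 0 such that 0 < |z − 1| < δ implies |(-3z^3 - 5z^2 - 6z - 8) + 22| < ϵ.
(-3z^3 - 5z^2 - 6z - 8) + 22 = -3z^3 - 5z^2 - 6z + 14 = (z − 1)(-3z^2 - 8z - 14).
So |(-3z^3 - 5z^2 - 6z - 8) + 22| = |z − 1|·|-3z^2 - 8z - 14|.
Require δ ≤ 1. Then |z − 1| < 1 gives |z| < 2, and by the triangle inequality |-3z^2 - 8z - 14| ≤ 3·2^2 + 8·2 + 14 = 42.
Hence |(-3z^3 - 5z^2 - 6z - 8) + 22| ≤ 42|z − 1| < ϵ provided |z − 1| < ϵ/42.
Choosing δ = min(1, ϵ/42) ensures both conditions, hence |(-3z^3 - 5z^2 - 6z - 8) + 22| < ϵ.

δ = min(1, ϵ/42)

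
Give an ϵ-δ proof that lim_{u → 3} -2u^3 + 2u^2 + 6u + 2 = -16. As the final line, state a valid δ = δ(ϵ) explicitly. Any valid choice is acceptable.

Suppose ϵ > 0. We want δ > 0 such that 0 < |u − 3| < δ implies |(-2u^3 + 2u^2 + 6u + 2) + 16| < ϵ.
(-2u^3 + 2u^2 + 6u + 2) + 16 = -2u^3 + 2u^2 + 6u + 18 = (u − 3)(-2u^2 - 4u - 6).
So |(-2u^3 + 2u^2 + 6u + 2) + 16| = |u − 3|·|-2u^2 - 4u - 6|.
Require δ ≤ 1. Then |u − 3| < 1 gives |u| < 4, and by the triangle inequality |-2u^2 - 4u - 6| ≤ 2·4^2 + 4·4 + 6 = 54.
Hence |(-2u^3 + 2u^2 + 6u + 2) + 16| ≤ 54|u − 3| < ϵ provided |u − 3| < ϵ/54.
Choosing δ = min(1, ϵ/54) ensures both conditions, hence |(-2u^3 + 2u^2 + 6u + 2) + 16| < ϵ.

δ = min(1, ϵ/54)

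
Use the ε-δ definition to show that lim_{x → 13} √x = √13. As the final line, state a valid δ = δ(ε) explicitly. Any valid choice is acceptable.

δ = min(13, √13·ε)

Let ε > 0. We want δ > 0 such that 0 < |x − 13| < δ implies |√x − √13| < ε.
Rationalise: √x − √13 = (x − 13)/(√x + √13), so |√x − √13| = |x − 13|/(√x + √13).
Restrict δ ≤ 13 so that |x − 13| < 13 forces x > 0, and then √x + √13 > √13.
Hence |√x − √13| < |x − 13|/√13, which is < ε once |x − 13| < √13·ε.
Take δ = min(13, √13·ε). If 0 < |x − 13| < δ then x > 0 and |√x − √13| < |x − 13|/√13 < ε.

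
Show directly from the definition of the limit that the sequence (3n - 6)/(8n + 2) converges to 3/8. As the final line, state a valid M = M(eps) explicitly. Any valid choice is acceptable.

M = (27/32)/eps

Suppose eps > 0. For n ≥ 1, |(3n - 6)/(8n + 2) − (3/8)| = |-54|/(8(8n + 2)) = 54/(8(8n + 2)).
Since 8n + 2 ≥ 8n for n ≥ 1, this is ≤ 54/(8·8n) = (27/32)/n.
So |(3n - 6)/(8n + 2) − (3/8)| < eps whenever n > (27/32)/eps.
Take M = (27/32)/eps. If n > M then |(3n - 6)/(8n + 2) − (3/8)| ≤ (27/32)/n < eps.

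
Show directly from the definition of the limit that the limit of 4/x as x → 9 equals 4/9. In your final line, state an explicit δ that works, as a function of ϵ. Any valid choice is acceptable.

δ = min(9/2, (81/8)ϵ)

Fix ϵ > 0. We seek δ > 0 such that 0 < |x − 9| < δ implies |4/x − (4/9)| < ϵ.
|4/x − (4/9)| = 4·|9 − x|/(9·|x|) = 4|x − 9|/(9|x|).
Restrict δ ≤ 9/2. Then |x − 9| < 9/2 gives |x| > 9/2, so 9|x| > 81/2.
Then |4/x − (4/9)| < 4|x − 9|/(81/2), which is < ϵ when |x − 9| < (81/8)ϵ.
Take δ = min(9/2, (81/8)ϵ). Then 0 < |x − 9| < δ gives both |x − 9| < 9/2 and |x − 9| < (81/8)ϵ, so |4/x − (4/9)| < ϵ.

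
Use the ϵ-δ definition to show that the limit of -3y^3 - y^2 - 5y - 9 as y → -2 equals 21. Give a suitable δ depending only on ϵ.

Let ϵ > 0. We want δ > 0 such that 0 < |y + 2| < δ implies |(-3y^3 - y^2 - 5y - 9) − 21| < ϵ.
(-3y^3 - y^2 - 5y - 9) − 21 = -3y^3 - y^2 - 5y - 30 = (y + 2)(-3y^2 + 5y - 15).
So |(-3y^3 - y^2 - 5y - 9) − 21| = |y + 2|·|-3y^2 + 5y - 15|.
Assume first that |y + 2| < 1, so |y| < 3. Then |-3y^2 + 5y - 15| ≤ 3·3^2 + 5·3 + 15 = 57.
Hence |(-3y^3 - y^2 - 5y - 9) − 21| ≤ 57|y + 2| < ϵ provided |y + 2| < ϵ/57.
Take δ = min(1, ϵ/57). Then 0 < |y + 2| < δ gives both |y + 2| < 1 and |y + 2| < ϵ/57, so |(-3y^3 - y^2 - 5y - 9) − 21| < ϵ.

δ = min(1, ϵ/57)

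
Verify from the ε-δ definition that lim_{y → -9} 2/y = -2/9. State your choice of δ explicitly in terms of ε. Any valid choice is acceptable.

Let ε > 0 be given. We seek δ > 0 such that 0 < |y + 9| < δ implies |2/y + 2/9| < ε.
|2/y + 2/9| = 2·|-9 − y|/(9·|y|) = 2|y + 9|/(9|y|).
Require δ ≤ 9/2 so that |y| > 9 − 9/2 = 9/2, hence 9|y| > 81/2.
Then |2/y + 2/9| < 2|y + 9|/(81/2), which is < ε when |y + 9| < (81/4)ε.
Take δ = min(9/2, (81/4)ε). Then 0 < |y + 9| < δ gives both |y + 9| < 9/2 and |y + 9| < (81/4)ε, so |2/y + 2/9| < ε.

δ = min(9/2, (81/4)ε)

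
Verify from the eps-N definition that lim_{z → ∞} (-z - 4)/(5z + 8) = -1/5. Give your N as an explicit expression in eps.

N = (12/25)/eps

Suppose eps > 0. We seek N > 0 such that z > N implies |(-z - 4)/(5z + 8) + 1/5| < eps.
(-z - 4)/(5z + 8) + 1/5 = (5(-z - 4) − (-1)(5z + 8)) / (5(5z + 8)) = -12/(5(5z + 8)).
For z > 0 we have 5z + 8 > 5z, so |(-z - 4)/(5z + 8) + 1/5| = 12/(5(5z + 8)) < 12/(5·5z) = (12/25)/z.
Thus |(-z - 4)/(5z + 8) + 1/5| < eps whenever z > (12/25)/eps.
Take N = (12/25)/eps. If z > N then |(-z - 4)/(5z + 8) + 1/5| < (12/25)/z < eps.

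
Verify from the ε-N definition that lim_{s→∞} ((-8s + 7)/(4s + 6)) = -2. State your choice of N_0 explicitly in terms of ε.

N_0 = (19/4)/ε

Suppose ε > 0. We seek N_0 > 0 such that s > N_0 implies |(-8s + 7)/(4s + 6) + 2| < ε.
(-8s + 7)/(4s + 6) + 2 = (4(-8s + 7) − (-8)(4s + 6)) / (4(4s + 6)) = 76/(4(4s + 6)).
For s > 0 we have 4s + 6 > 4s, so |(-8s + 7)/(4s + 6) + 2| = 76/(4(4s + 6)) < 76/(4·4s) = (19/4)/s.
Thus |(-8s + 7)/(4s + 6) + 2| < ε whenever s > (19/4)/ε.
Take N_0 = (19/4)/ε. If s > N_0 then |(-8s + 7)/(4s + 6) + 2| < (19/4)/s < ε.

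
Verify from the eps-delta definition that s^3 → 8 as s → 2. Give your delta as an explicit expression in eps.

delta = min(1, eps/19)

Let eps > 0. We seek delta > 0 with 0 < |s − 2| < delta ⇒ |s^3 − 8| < eps.
Factor: s^3 − 8 = (s − 2)(s^2 + 2s + 4), so |s^3 − 8| = |s − 2|·|s^2 + 2s + 4|.
Impose delta ≤ 1 so that |s| < 3; then |s^2 + 2s + 4| ≤ 19.
Hence |s^3 − 8| ≤ 19|s − 2|, which is < eps once |s − 2| < eps/19.
Take delta = min(1, eps/19). If 0 < |s − 2| < delta then both bounds hold and |s^3 − 8| ≤ 19|s − 2| < 19·(eps/19) = eps.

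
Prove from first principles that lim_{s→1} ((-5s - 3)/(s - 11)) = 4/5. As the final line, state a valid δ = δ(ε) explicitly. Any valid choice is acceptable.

δ = min(5, (25/29)ε)

Let ε > 0 be given. We want δ > 0 with 0 < |s − 1| < δ ⇒ |(-5s - 3)/(s - 11) − (4/5)| < ε.
Combining over a common denominator, (-5s - 3)/(s - 11) − (4/5) = [(-5s - 3)·(-10) − (-8)·(s - 11)] / [(-10)·(s - 11)] = 58(s − 1) / ((-10)(s - 11)).
So |(-5s - 3)/(s - 11) − (4/5)| = 58|s − 1| / (10·|s − 11|).
Require δ ≤ 5, so |s − 11| ≥ |-10| − |s − 1| > 10 − 5 = 5.
Hence |(-5s - 3)/(s - 11) − (4/5)| < 58|s − 1|/(10·5) = (29/25)|s − 1|, which is < ε once |s − 1| < (25/29)ε.
Take δ = min(5, (25/29)ε). Then 0 < |s − 1| < δ forces both bounds, so |(-5s - 3)/(s - 11) − (4/5)| < ε.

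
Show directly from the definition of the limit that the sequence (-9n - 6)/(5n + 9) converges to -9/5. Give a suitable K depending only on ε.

K = (51/25)/ε

Fix ε > 0. For n ≥ 1, |(-9n - 6)/(5n + 9) + 9/5| = |51|/(5(5n + 9)) = 51/(5(5n + 9)).
Since 5n + 9 ≥ 5n for n ≥ 1, this is ≤ 51/(5·5n) = (51/25)/n.
So |(-9n - 6)/(5n + 9) + 9/5| < ε whenever n > (51/25)/ε.
Take K = (51/25)/ε. If n > K then |(-9n - 6)/(5n + 9) + 9/5| ≤ (51/25)/n < ε.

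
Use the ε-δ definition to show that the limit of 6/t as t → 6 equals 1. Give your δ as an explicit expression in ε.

δ = min(3, 3ε)

Let ε > 0 be given. We seek δ > 0 such that 0 < |t − 6| < δ implies |6/t − 1| < ε.
|6/t − 1| = 6·|6 − t|/(6·|t|) = 6|t − 6|/(6|t|).
Require δ ≤ 3 so that |t| > 6 − 3 = 3, hence 6|t| > 18.
Then |6/t − 1| < 6|t − 6|/18, which is < ε when |t − 6| < 3ε.
Take δ = min(3, 3ε). Then 0 < |t − 6| < δ gives both |t − 6| < 3 and |t − 6| < 3ε, so |6/t − 1| < ε.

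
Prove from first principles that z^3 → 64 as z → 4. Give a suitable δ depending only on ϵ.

Suppose ϵ > 0. We seek δ > 0 with 0 < |z − 4| < δ ⇒ |z^3 − 64| < ϵ.
Factor: z^3 − 64 = (z − 4)(z^2 + 4z + 16), so |z^3 − 64| = |z − 4|·|z^2 + 4z + 16|.
Impose δ ≤ 1 so that |z| < 5; then |z^2 + 4z + 16| ≤ 61.
Hence |z^3 − 64| ≤ 61|z − 4|, which is < ϵ once |z − 4| < ϵ/61.
Take δ = min(1, ϵ/61). If 0 < |z − 4| < δ then both bounds hold and |z^3 − 64| ≤ 61|z − 4| < 61·(ϵ/61) = ϵ.

δ = min(1, ϵ/61)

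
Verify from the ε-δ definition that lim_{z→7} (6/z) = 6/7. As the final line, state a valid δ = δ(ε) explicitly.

δ = min(7/2, (49/12)ε)

Fix ε > 0. We seek δ > 0 such that 0 < |z − 7| < δ implies |6/z − (6/7)| < ε.
|6/z − (6/7)| = 6·|7 − z|/(7·|z|) = 6|z − 7|/(7|z|).
Restrict δ ≤ 7/2. Then |z − 7| < 7/2 gives |z| > 7/2, so 7|z| > 49/2.
Then |6/z − (6/7)| < 6|z − 7|/(49/2), which is < ε when |z − 7| < (49/12)ε.
Take δ = min(7/2, (49/12)ε). Then 0 < |z − 7| < δ gives both |z − 7| < 7/2 and |z − 7| < (49/12)ε, so |6/z − (6/7)| < ε.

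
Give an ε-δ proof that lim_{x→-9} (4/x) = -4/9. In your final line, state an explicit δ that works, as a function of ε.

δ = min(9/2, (81/8)ε)

Suppose ε > 0. We seek δ > 0 such that 0 < |x + 9| < δ implies |4/x + 4/9| < ε.
|4/x + 4/9| = 4·|-9 − x|/(9·|x|) = 4|x + 9|/(9|x|).
Require δ ≤ 9/2 so that |x| > 9 − 9/2 = 9/2, hence 9|x| > 81/2.
Then |4/x + 4/9| < 4|x + 9|/(81/2), which is < ε when |x + 9| < (81/8)ε.
Take δ = min(9/2, (81/8)ε). Then 0 < |x + 9| < δ gives both |x + 9| < 9/2 and |x + 9| < (81/8)ε, so |4/x + 4/9| < ε.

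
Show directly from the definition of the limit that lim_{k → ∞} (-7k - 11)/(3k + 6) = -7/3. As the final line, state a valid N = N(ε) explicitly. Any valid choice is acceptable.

Let ε > 0. For k ≥ 1, |(-7k - 11)/(3k + 6) + 7/3| = |9|/(3(3k + 6)) = 9/(3(3k + 6)).
Since 3k + 6 ≥ 3k for k ≥ 1, this is ≤ 9/(3·3k) = 1/k.
So |(-7k - 11)/(3k + 6) + 7/3| < ε whenever k > 1/ε.
Take N = 1/ε. If k > N then |(-7k - 11)/(3k + 6) + 7/3| ≤ 1/k < ε.

N = 1/ε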